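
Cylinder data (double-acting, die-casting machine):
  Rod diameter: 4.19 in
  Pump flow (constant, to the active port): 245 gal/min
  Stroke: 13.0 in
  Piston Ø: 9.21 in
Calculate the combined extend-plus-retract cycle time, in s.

Cap-side area A_cap = π/4 × (9.21 in)² = 66.62 in^2
Rod-side annular area A_ann = π/4 × (9.21² − 4.19²) = 52.83 in^2
t_ext = A_cap·L/Q = 0.9182 s
t_ret = A_ann·L/Q = 0.7281 s
t_cycle = t_ext + t_ret

t ≈ 1.65 s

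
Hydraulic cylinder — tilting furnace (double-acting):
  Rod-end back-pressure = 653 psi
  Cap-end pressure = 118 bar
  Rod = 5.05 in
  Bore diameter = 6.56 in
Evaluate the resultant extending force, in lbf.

F ≈ 48900 lbf

Cap-side area A_cap = π/4 × (6.56 in)² = 33.80 in^2
Rod-side annular area A_ann = π/4 × (6.56² − 5.05²) = 13.77 in^2
Net thrust = P_cap·A_cap − P_rod·A_ann = 57840 lbf − 8991 lbf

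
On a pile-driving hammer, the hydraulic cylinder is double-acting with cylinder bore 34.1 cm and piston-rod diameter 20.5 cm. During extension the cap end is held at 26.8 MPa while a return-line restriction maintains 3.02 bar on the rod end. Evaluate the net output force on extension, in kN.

F ≈ 2430 kN

Cap-side area A_cap = π/4 × (34.1 cm)² = 913.3 cm^2
Rod-side annular area A_ann = π/4 × (34.1² − 20.5²) = 583.2 cm^2
Net thrust = P_cap·A_cap − P_rod·A_ann = 2448 kN − 17.61 kN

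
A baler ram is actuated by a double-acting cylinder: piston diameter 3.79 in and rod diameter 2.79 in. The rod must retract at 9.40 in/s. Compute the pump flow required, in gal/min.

Rod-side annular area A_ann = π/4 × (3.79² − 2.79²) = 5.168 in^2
Q = A × v

Q ≈ 12.6 gal/min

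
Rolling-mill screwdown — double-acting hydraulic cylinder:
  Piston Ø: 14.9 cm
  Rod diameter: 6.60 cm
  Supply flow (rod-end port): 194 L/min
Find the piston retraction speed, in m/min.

Rod-side annular area A_ann = π/4 × (14.9² − 6.60²) = 140.2 cm^2
Flow into the rod-end port fills the annular volume.
v = Q / A

v ≈ 13.8 m/min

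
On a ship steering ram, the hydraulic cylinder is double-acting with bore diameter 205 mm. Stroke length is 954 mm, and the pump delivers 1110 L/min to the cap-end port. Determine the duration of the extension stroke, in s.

t ≈ 1.70 s

Cap-side area A_cap = π/4 × (205 mm)² = 33010 mm^2
Swept volume V = A × L; t = V / Q = A·L / Q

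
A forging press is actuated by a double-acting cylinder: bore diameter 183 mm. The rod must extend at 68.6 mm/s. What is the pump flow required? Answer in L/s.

Cap-side area A_cap = π/4 × (183 mm)² = 26300 mm^2
Q = A × v

Q ≈ 1.80 L/s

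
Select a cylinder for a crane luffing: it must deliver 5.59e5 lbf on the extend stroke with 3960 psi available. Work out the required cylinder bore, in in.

Extension force acts on the full piston face: F = P × (π/4)D².
D = √(4F / (πP)) = √(4 × 5.59e5 lbf / (π × 3960 psi))

D ≈ 13.4 in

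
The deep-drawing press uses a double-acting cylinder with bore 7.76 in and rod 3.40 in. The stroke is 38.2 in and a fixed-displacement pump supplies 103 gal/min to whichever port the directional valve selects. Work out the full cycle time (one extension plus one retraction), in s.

t ≈ 8.24 s

Cap-side area A_cap = π/4 × (7.76 in)² = 47.29 in^2
Rod-side annular area A_ann = π/4 × (7.76² − 3.40²) = 38.22 in^2
t_ext = A_cap·L/Q = 4.556 s
t_ret = A_ann·L/Q = 3.681 s
t_cycle = t_ext + t_ret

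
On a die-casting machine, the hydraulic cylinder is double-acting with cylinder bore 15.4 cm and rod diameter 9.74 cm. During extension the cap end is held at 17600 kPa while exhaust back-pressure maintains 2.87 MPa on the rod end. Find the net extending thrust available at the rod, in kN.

F ≈ 296 kN

Cap-side area A_cap = π/4 × (15.4 cm)² = 186.3 cm^2
Rod-side annular area A_ann = π/4 × (15.4² − 9.74²) = 111.8 cm^2
Net thrust = P_cap·A_cap − P_rod·A_ann = 327.8 kN − 32.07 kN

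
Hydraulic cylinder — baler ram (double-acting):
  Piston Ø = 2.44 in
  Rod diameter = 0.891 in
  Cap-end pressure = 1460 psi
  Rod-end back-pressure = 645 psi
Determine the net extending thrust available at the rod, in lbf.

F ≈ 4210 lbf

Cap-side area A_cap = π/4 × (2.44 in)² = 4.676 in^2
Rod-side annular area A_ann = π/4 × (2.44² − 0.891²) = 4.052 in^2
Net thrust = P_cap·A_cap − P_rod·A_ann = 6827 lbf − 2614 lbf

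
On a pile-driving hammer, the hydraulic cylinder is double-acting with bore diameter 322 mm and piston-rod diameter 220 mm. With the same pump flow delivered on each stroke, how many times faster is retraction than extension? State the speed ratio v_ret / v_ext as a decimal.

Cap-side area A_cap = π/4 × (322 mm)² = 81430 mm^2
Rod-side annular area A_ann = π/4 × (322² − 220²) = 43420 mm^2
For equal Q, v ∝ 1/A, so v_ret/v_ext = A_cap/A_ann.

v_ret/v_ext ≈ 1.88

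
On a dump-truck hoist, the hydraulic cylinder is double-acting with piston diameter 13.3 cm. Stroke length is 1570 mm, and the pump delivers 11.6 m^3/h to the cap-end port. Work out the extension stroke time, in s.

Cap-side area A_cap = π/4 × (13.3 cm)² = 138.9 cm^2
Swept volume V = A × L; t = V / Q = A·L / Q

t ≈ 6.77 s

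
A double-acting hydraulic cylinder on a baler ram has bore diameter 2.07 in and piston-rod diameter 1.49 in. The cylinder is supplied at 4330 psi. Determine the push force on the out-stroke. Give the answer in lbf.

F ≈ 14600 lbf

Cap-side area A_cap = π/4 × (2.07 in)² = 3.365 in^2
F = P × A_cap = 4330 psi × A_cap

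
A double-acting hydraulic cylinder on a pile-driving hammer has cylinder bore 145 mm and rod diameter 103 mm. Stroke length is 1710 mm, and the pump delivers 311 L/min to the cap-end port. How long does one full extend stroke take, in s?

t ≈ 5.45 s

Cap-side area A_cap = π/4 × (145 mm)² = 16510 mm^2
Swept volume V = A × L; t = V / Q = A·L / Q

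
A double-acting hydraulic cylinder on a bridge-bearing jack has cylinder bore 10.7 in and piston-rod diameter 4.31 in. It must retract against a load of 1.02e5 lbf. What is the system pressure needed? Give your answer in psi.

Rod-side annular area A_ann = π/4 × (10.7² − 4.31²) = 75.33 in^2
Retraction: pressure acts on the annular area.
P = F / A = 1.02e5 lbf / A

P ≈ 1350 psi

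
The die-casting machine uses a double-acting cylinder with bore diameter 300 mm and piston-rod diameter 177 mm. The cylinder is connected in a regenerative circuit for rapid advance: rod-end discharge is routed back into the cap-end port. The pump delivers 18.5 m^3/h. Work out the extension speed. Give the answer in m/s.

v ≈ 0.209 m/s

In regeneration the rod-end outflow joins the pump flow into the cap end, so the net volume the pump must supply per unit advance equals the rod cross-section area.
Rod cross-section A_rod = π/4 × (177 mm)² = 24610 mm^2
v = Q_pump / A_rod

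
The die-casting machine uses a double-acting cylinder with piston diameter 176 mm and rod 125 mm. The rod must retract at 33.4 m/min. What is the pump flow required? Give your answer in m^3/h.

Q ≈ 24.2 m^3/h

Rod-side annular area A_ann = π/4 × (176² − 125²) = 12060 mm^2
Q = A × v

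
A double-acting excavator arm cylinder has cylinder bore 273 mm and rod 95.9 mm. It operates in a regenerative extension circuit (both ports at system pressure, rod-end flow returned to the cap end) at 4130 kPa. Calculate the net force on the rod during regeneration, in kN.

With equal pressure on both faces, forces on the annular region cancel; the net push is pressure × rod cross-section.
Rod cross-section A_rod = π/4 × (95.9 mm)² = 7223 mm^2
F = P × A_rod

F ≈ 29.8 kN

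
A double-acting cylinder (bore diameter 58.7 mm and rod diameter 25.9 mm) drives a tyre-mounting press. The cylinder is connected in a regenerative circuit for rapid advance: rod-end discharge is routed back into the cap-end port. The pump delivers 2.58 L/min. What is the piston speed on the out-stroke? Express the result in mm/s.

v ≈ 81.6 mm/s

In regeneration the rod-end outflow joins the pump flow into the cap end, so the net volume the pump must supply per unit advance equals the rod cross-section area.
Rod cross-section A_rod = π/4 × (25.9 mm)² = 526.9 mm^2
v = Q_pump / A_rod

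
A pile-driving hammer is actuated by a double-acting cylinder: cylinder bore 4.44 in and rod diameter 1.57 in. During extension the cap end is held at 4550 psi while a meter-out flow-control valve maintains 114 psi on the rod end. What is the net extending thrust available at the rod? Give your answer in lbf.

Cap-side area A_cap = π/4 × (4.44 in)² = 15.48 in^2
Rod-side annular area A_ann = π/4 × (4.44² − 1.57²) = 13.55 in^2
Net thrust = P_cap·A_cap − P_rod·A_ann = 70450 lbf − 1544 lbf

F ≈ 68900 lbf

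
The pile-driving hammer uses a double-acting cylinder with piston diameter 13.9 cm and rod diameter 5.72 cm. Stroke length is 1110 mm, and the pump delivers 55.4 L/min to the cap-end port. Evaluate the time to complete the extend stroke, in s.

Cap-side area A_cap = π/4 × (13.9 cm)² = 151.7 cm^2
Swept volume V = A × L; t = V / Q = A·L / Q

t ≈ 18.2 s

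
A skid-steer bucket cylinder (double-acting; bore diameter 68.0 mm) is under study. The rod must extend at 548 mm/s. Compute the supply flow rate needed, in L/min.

Q ≈ 119 L/min

Cap-side area A_cap = π/4 × (68.0 mm)² = 3632 mm^2
Q = A × v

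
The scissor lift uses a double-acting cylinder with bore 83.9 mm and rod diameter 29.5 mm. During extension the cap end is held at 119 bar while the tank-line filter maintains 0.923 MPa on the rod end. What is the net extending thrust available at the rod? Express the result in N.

F ≈ 61300 N

Cap-side area A_cap = π/4 × (83.9 mm)² = 5529 mm^2
Rod-side annular area A_ann = π/4 × (83.9² − 29.5²) = 4845 mm^2
Net thrust = P_cap·A_cap − P_rod·A_ann = 65790 N − 4472 N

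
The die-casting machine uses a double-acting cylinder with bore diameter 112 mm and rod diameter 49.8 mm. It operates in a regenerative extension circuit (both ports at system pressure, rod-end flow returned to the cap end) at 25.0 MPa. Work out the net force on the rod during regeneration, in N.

F ≈ 48700 N

With equal pressure on both faces, forces on the annular region cancel; the net push is pressure × rod cross-section.
Rod cross-section A_rod = π/4 × (49.8 mm)² = 1948 mm^2
F = P × A_rod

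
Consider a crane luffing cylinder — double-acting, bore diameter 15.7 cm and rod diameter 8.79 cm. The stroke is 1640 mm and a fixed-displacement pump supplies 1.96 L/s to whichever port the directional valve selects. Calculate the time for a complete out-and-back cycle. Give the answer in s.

t ≈ 27.3 s

Cap-side area A_cap = π/4 × (15.7 cm)² = 193.6 cm^2
Rod-side annular area A_ann = π/4 × (15.7² − 8.79²) = 132.9 cm^2
t_ext = A_cap·L/Q = 16.20 s
t_ret = A_ann·L/Q = 11.12 s
t_cycle = t_ext + t_ret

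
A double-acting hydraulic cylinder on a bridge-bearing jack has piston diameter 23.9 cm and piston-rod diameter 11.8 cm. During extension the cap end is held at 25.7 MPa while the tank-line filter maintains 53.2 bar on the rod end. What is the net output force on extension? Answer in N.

F ≈ 9.72e5 N

Cap-side area A_cap = π/4 × (23.9 cm)² = 448.6 cm^2
Rod-side annular area A_ann = π/4 × (23.9² − 11.8²) = 339.3 cm^2
Net thrust = P_cap·A_cap − P_rod·A_ann = 1.153e6 N − 1.805e5 N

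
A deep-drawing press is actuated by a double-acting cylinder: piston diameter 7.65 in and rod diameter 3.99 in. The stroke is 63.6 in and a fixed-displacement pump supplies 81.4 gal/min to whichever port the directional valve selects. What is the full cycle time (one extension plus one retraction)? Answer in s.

Cap-side area A_cap = π/4 × (7.65 in)² = 45.96 in^2
Rod-side annular area A_ann = π/4 × (7.65² − 3.99²) = 33.46 in^2
t_ext = A_cap·L/Q = 9.328 s
t_ret = A_ann·L/Q = 6.790 s
t_cycle = t_ext + t_ret

t ≈ 16.1 s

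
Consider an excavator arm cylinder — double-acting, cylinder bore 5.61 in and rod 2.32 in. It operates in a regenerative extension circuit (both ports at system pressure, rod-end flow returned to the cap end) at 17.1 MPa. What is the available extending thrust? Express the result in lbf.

F ≈ 10500 lbf

With equal pressure on both faces, forces on the annular region cancel; the net push is pressure × rod cross-section.
Rod cross-section A_rod = π/4 × (2.32 in)² = 4.227 in^2
F = P × A_rod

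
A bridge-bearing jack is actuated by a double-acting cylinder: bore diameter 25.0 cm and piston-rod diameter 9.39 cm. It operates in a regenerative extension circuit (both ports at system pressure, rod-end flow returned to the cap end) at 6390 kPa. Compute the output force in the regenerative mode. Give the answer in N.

F ≈ 44300 N

With equal pressure on both faces, forces on the annular region cancel; the net push is pressure × rod cross-section.
Rod cross-section A_rod = π/4 × (9.39 cm)² = 69.25 cm^2
F = P × A_rod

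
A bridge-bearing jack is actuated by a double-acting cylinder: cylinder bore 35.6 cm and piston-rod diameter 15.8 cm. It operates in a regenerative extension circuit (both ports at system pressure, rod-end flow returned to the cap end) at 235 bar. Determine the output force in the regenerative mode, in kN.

With equal pressure on both faces, forces on the annular region cancel; the net push is pressure × rod cross-section.
Rod cross-section A_rod = π/4 × (15.8 cm)² = 196.1 cm^2
F = P × A_rod

F ≈ 461 kN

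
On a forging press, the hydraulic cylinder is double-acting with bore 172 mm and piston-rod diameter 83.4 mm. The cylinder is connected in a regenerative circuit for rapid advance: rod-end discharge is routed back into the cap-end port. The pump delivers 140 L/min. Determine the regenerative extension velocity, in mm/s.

In regeneration the rod-end outflow joins the pump flow into the cap end, so the net volume the pump must supply per unit advance equals the rod cross-section area.
Rod cross-section A_rod = π/4 × (83.4 mm)² = 5463 mm^2
v = Q_pump / A_rod

v ≈ 427 mm/s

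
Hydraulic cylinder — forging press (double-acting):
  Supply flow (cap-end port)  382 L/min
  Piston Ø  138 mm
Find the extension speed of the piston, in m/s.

v ≈ 0.426 m/s

Cap-side area A_cap = π/4 × (138 mm)² = 14960 mm^2
v = Q / A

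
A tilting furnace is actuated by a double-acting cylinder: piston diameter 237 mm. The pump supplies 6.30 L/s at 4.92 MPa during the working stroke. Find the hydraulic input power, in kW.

W ≈ 31.0 kW

Hydraulic power = P × Q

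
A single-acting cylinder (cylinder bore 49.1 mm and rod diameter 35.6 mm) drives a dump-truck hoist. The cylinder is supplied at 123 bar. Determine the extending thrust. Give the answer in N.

Cap-side area A_cap = π/4 × (49.1 mm)² = 1893 mm^2
F = P × A_cap = 123 bar × A_cap

F ≈ 23300 N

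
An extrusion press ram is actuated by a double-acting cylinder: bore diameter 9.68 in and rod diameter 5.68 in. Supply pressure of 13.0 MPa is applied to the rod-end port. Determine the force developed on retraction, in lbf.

F ≈ 91000 lbf

Rod-side annular area A_ann = π/4 × (9.68² − 5.68²) = 48.25 in^2
On retraction the pressure acts on the annular area (bore minus rod).
F = P × A_ann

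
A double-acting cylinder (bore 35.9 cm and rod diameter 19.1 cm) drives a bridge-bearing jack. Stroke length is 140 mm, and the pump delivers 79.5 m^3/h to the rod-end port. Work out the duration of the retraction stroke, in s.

Rod-side annular area A_ann = π/4 × (35.9² − 19.1²) = 725.7 cm^2
Swept volume V = A × L; t = V / Q = A·L / Q

t ≈ 0.460 s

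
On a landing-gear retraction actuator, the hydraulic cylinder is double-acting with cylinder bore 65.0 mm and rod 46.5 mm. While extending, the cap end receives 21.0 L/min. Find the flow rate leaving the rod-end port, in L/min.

Q_out ≈ 10.3 L/min

Cap-side area A_cap = π/4 × (65.0 mm)² = 3318 mm^2
Rod-side annular area A_ann = π/4 × (65.0² − 46.5²) = 1620 mm^2
Piston speed v = Q_in/A_cap; rod-end outflow Q_out = v × A_ann = Q_in × A_ann/A_cap.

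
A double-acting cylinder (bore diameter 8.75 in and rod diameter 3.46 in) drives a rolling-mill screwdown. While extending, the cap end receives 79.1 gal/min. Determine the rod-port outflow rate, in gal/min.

Cap-side area A_cap = π/4 × (8.75 in)² = 60.13 in^2
Rod-side annular area A_ann = π/4 × (8.75² − 3.46²) = 50.73 in^2
Piston speed v = Q_in/A_cap; rod-end outflow Q_out = v × A_ann = Q_in × A_ann/A_cap.

Q_out ≈ 66.7 gal/min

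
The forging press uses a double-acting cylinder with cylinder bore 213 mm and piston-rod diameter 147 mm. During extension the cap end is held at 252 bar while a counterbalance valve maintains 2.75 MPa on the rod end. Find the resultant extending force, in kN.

F ≈ 847 kN

Cap-side area A_cap = π/4 × (213 mm)² = 35630 mm^2
Rod-side annular area A_ann = π/4 × (213² − 147²) = 18660 mm^2
Net thrust = P_cap·A_cap − P_rod·A_ann = 897.9 kN − 51.32 kN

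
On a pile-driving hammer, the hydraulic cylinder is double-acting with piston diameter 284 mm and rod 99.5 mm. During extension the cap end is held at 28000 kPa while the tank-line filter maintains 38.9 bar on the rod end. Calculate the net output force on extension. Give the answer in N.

F ≈ 1.56e6 N

Cap-side area A_cap = π/4 × (284 mm)² = 63350 mm^2
Rod-side annular area A_ann = π/4 × (284² − 99.5²) = 55570 mm^2
Net thrust = P_cap·A_cap − P_rod·A_ann = 1.774e6 N − 2.162e5 N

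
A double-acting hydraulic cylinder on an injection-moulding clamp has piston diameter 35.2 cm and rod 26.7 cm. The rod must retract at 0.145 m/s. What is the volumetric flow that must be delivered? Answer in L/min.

Q ≈ 360 L/min

Rod-side annular area A_ann = π/4 × (35.2² − 26.7²) = 413.2 cm^2
Q = A × v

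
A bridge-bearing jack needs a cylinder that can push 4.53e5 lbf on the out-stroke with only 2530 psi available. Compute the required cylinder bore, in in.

D ≈ 15.1 in

Extension force acts on the full piston face: F = P × (π/4)D².
D = √(4F / (πP)) = √(4 × 4.53e5 lbf / (π × 2530 psi))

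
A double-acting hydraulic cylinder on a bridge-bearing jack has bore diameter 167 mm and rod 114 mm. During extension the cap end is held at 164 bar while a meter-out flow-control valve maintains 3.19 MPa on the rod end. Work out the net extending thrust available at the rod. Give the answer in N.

F ≈ 3.22e5 N

Cap-side area A_cap = π/4 × (167 mm)² = 21900 mm^2
Rod-side annular area A_ann = π/4 × (167² − 114²) = 11700 mm^2
Net thrust = P_cap·A_cap − P_rod·A_ann = 3.592e5 N − 37310 N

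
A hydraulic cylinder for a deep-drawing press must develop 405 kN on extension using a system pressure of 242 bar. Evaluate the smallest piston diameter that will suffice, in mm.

Extension force acts on the full piston face: F = P × (π/4)D².
D = √(4F / (πP)) = √(4 × 405 kN / (π × 242 bar))

D ≈ 146 mm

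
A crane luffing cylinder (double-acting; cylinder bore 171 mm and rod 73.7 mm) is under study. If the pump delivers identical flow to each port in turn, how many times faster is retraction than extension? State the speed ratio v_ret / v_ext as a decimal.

v_ret/v_ext ≈ 1.23

Cap-side area A_cap = π/4 × (171 mm)² = 22970 mm^2
Rod-side annular area A_ann = π/4 × (171² − 73.7²) = 18700 mm^2
For equal Q, v ∝ 1/A, so v_ret/v_ext = A_cap/A_ann.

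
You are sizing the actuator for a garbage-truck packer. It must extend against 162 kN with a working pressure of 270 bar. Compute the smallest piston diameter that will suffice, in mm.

Extension force acts on the full piston face: F = P × (π/4)D².
D = √(4F / (πP)) = √(4 × 162 kN / (π × 270 bar))

D ≈ 87.4 mm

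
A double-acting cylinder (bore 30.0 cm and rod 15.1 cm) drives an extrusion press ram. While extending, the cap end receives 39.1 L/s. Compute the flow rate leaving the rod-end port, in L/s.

Cap-side area A_cap = π/4 × (30.0 cm)² = 706.9 cm^2
Rod-side annular area A_ann = π/4 × (30.0² − 15.1²) = 527.8 cm^2
Piston speed v = Q_in/A_cap; rod-end outflow Q_out = v × A_ann = Q_in × A_ann/A_cap.

Q_out ≈ 29.2 L/s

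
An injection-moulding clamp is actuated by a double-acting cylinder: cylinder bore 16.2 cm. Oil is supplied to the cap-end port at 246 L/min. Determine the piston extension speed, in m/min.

v ≈ 11.9 m/min

Cap-side area A_cap = π/4 × (16.2 cm)² = 206.1 cm^2
v = Q / A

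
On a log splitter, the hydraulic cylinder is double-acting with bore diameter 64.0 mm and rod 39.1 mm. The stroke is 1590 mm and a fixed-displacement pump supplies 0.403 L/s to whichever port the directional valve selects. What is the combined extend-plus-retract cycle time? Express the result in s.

Cap-side area A_cap = π/4 × (64.0 mm)² = 3217 mm^2
Rod-side annular area A_ann = π/4 × (64.0² − 39.1²) = 2016 mm^2
t_ext = A_cap·L/Q = 12.69 s
t_ret = A_ann·L/Q = 7.955 s
t_cycle = t_ext + t_ret

t ≈ 20.6 s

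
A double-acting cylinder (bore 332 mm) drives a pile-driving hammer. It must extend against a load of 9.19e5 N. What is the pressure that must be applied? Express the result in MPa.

P ≈ 10.6 MPa

Cap-side area A_cap = π/4 × (332 mm)² = 86570 mm^2
P = F / A = 9.19e5 N / A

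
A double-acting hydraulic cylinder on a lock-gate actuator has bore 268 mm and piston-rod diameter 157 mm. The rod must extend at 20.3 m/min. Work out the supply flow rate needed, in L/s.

Cap-side area A_cap = π/4 × (268 mm)² = 56410 mm^2
Q = A × v

Q ≈ 19.1 L/s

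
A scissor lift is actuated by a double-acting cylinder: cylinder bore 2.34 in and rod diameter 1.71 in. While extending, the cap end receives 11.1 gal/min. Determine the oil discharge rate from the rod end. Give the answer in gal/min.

Q_out ≈ 5.17 gal/min

Cap-side area A_cap = π/4 × (2.34 in)² = 4.301 in^2
Rod-side annular area A_ann = π/4 × (2.34² − 1.71²) = 2.004 in^2
Piston speed v = Q_in/A_cap; rod-end outflow Q_out = v × A_ann = Q_in × A_ann/A_cap.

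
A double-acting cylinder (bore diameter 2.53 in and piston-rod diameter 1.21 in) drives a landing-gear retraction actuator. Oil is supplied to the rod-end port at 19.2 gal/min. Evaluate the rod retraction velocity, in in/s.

Rod-side annular area A_ann = π/4 × (2.53² − 1.21²) = 3.877 in^2
Flow into the rod-end port fills the annular volume.
v = Q / A

v ≈ 19.1 in/s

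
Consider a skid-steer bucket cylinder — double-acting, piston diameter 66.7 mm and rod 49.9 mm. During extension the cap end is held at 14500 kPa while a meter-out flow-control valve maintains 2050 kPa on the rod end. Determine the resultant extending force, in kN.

F ≈ 47.5 kN

Cap-side area A_cap = π/4 × (66.7 mm)² = 3494 mm^2
Rod-side annular area A_ann = π/4 × (66.7² − 49.9²) = 1539 mm^2
Net thrust = P_cap·A_cap − P_rod·A_ann = 50.67 kN − 3.154 kN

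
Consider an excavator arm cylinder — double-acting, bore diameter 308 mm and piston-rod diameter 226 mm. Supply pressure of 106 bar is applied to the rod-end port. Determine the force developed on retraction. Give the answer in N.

F ≈ 3.65e5 N

Rod-side annular area A_ann = π/4 × (308² − 226²) = 34390 mm^2
On retraction the pressure acts on the annular area (bore minus rod).
F = P × A_ann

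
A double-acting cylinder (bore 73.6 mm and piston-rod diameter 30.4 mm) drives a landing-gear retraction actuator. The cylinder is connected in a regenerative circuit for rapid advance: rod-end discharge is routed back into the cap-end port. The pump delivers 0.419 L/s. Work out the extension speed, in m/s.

In regeneration the rod-end outflow joins the pump flow into the cap end, so the net volume the pump must supply per unit advance equals the rod cross-section area.
Rod cross-section A_rod = π/4 × (30.4 mm)² = 725.8 mm^2
v = Q_pump / A_rod

v ≈ 0.577 m/s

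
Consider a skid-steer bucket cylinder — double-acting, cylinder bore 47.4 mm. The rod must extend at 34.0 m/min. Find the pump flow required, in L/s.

Cap-side area A_cap = π/4 × (47.4 mm)² = 1765 mm^2
Q = A × v

Q ≈ 1.00 L/s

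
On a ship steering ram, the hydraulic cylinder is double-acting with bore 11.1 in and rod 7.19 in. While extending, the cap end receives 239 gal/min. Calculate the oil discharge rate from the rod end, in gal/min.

Q_out ≈ 139 gal/min

Cap-side area A_cap = π/4 × (11.1 in)² = 96.77 in^2
Rod-side annular area A_ann = π/4 × (11.1² − 7.19²) = 56.17 in^2
Piston speed v = Q_in/A_cap; rod-end outflow Q_out = v × A_ann = Q_in × A_ann/A_cap.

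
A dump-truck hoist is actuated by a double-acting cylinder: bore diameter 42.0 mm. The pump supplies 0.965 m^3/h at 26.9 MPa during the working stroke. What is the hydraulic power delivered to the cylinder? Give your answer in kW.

W ≈ 7.21 kW

Hydraulic power = P × Q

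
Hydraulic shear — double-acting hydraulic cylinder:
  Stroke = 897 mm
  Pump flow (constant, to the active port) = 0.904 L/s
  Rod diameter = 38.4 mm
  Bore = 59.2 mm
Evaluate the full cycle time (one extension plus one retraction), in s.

t ≈ 4.31 s

Cap-side area A_cap = π/4 × (59.2 mm)² = 2753 mm^2
Rod-side annular area A_ann = π/4 × (59.2² − 38.4²) = 1594 mm^2
t_ext = A_cap·L/Q = 2.731 s
t_ret = A_ann·L/Q = 1.582 s
t_cycle = t_ext + t_ret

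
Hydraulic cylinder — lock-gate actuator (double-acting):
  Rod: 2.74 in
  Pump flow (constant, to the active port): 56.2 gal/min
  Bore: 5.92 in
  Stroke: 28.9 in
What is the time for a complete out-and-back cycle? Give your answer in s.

t ≈ 6.57 s

Cap-side area A_cap = π/4 × (5.92 in)² = 27.53 in^2
Rod-side annular area A_ann = π/4 × (5.92² − 2.74²) = 21.63 in^2
t_ext = A_cap·L/Q = 3.676 s
t_ret = A_ann·L/Q = 2.889 s
t_cycle = t_ext + t_ret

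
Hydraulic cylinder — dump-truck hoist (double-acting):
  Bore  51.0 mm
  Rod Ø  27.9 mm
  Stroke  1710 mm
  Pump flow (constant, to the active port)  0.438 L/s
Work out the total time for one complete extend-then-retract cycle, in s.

t ≈ 13.6 s

Cap-side area A_cap = π/4 × (51.0 mm)² = 2043 mm^2
Rod-side annular area A_ann = π/4 × (51.0² − 27.9²) = 1431 mm^2
t_ext = A_cap·L/Q = 7.975 s
t_ret = A_ann·L/Q = 5.589 s
t_cycle = t_ext + t_ret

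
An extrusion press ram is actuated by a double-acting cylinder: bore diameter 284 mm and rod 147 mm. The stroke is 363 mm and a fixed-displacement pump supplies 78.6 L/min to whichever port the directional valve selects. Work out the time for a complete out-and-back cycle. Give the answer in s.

Cap-side area A_cap = π/4 × (284 mm)² = 63350 mm^2
Rod-side annular area A_ann = π/4 × (284² − 147²) = 46380 mm^2
t_ext = A_cap·L/Q = 17.55 s
t_ret = A_ann·L/Q = 12.85 s
t_cycle = t_ext + t_ret

t ≈ 30.4 s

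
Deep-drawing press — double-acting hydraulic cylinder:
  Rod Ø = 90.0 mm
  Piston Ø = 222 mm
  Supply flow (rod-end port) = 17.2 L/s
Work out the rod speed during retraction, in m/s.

Rod-side annular area A_ann = π/4 × (222² − 90.0²) = 32350 mm^2
Flow into the rod-end port fills the annular volume.
v = Q / A

v ≈ 0.532 m/s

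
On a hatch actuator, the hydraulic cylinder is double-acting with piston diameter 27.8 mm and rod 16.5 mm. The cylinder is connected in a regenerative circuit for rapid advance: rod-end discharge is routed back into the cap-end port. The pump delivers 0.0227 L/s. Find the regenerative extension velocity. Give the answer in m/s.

In regeneration the rod-end outflow joins the pump flow into the cap end, so the net volume the pump must supply per unit advance equals the rod cross-section area.
Rod cross-section A_rod = π/4 × (16.5 mm)² = 213.8 mm^2
v = Q_pump / A_rod

v ≈ 0.106 m/s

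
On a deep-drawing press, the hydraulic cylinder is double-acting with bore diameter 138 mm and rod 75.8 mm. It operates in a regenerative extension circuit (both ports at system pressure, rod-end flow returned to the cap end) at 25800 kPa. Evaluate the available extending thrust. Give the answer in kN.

With equal pressure on both faces, forces on the annular region cancel; the net push is pressure × rod cross-section.
Rod cross-section A_rod = π/4 × (75.8 mm)² = 4513 mm^2
F = P × A_rod

F ≈ 116 kN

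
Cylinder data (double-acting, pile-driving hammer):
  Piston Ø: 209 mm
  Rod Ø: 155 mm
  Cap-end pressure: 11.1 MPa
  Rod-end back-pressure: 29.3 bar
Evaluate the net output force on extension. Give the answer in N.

F ≈ 3.36e5 N

Cap-side area A_cap = π/4 × (209 mm)² = 34310 mm^2
Rod-side annular area A_ann = π/4 × (209² − 155²) = 15440 mm^2
Net thrust = P_cap·A_cap − P_rod·A_ann = 3.808e5 N − 45230 N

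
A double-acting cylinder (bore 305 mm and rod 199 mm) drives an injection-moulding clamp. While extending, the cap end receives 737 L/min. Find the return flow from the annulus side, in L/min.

Q_out ≈ 423 L/min

Cap-side area A_cap = π/4 × (305 mm)² = 73060 mm^2
Rod-side annular area A_ann = π/4 × (305² − 199²) = 41960 mm^2
Piston speed v = Q_in/A_cap; rod-end outflow Q_out = v × A_ann = Q_in × A_ann/A_cap.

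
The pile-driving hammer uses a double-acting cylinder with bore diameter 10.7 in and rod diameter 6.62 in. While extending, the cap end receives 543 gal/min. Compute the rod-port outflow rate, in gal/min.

Q_out ≈ 335 gal/min

Cap-side area A_cap = π/4 × (10.7 in)² = 89.92 in^2
Rod-side annular area A_ann = π/4 × (10.7² − 6.62²) = 55.50 in^2
Piston speed v = Q_in/A_cap; rod-end outflow Q_out = v × A_ann = Q_in × A_ann/A_cap.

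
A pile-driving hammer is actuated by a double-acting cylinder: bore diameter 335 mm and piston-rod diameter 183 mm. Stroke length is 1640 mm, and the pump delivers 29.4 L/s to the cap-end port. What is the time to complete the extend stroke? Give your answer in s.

Cap-side area A_cap = π/4 × (335 mm)² = 88140 mm^2
Swept volume V = A × L; t = V / Q = A·L / Q

t ≈ 4.92 s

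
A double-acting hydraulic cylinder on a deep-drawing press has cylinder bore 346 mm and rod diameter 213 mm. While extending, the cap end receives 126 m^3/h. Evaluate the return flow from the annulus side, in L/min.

Q_out ≈ 1300 L/min

Cap-side area A_cap = π/4 × (346 mm)² = 94020 mm^2
Rod-side annular area A_ann = π/4 × (346² − 213²) = 58390 mm^2
Piston speed v = Q_in/A_cap; rod-end outflow Q_out = v × A_ann = Q_in × A_ann/A_cap.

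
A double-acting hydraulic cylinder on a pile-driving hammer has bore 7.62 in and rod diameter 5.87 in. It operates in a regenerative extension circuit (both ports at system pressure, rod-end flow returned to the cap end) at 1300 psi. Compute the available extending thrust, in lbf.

With equal pressure on both faces, forces on the annular region cancel; the net push is pressure × rod cross-section.
Rod cross-section A_rod = π/4 × (5.87 in)² = 27.06 in^2
F = P × A_rod

F ≈ 35200 lbf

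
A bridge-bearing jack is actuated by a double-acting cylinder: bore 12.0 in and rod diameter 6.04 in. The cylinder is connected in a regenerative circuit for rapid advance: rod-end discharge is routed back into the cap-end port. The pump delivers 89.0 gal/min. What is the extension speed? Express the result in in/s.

v ≈ 12.0 in/s

In regeneration the rod-end outflow joins the pump flow into the cap end, so the net volume the pump must supply per unit advance equals the rod cross-section area.
Rod cross-section A_rod = π/4 × (6.04 in)² = 28.65 in^2
v = Q_pump / A_rod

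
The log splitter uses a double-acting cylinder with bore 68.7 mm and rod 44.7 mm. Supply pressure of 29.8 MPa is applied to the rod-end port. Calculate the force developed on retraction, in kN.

Rod-side annular area A_ann = π/4 × (68.7² − 44.7²) = 2138 mm^2
On retraction the pressure acts on the annular area (bore minus rod).
F = P × A_ann

F ≈ 63.7 kN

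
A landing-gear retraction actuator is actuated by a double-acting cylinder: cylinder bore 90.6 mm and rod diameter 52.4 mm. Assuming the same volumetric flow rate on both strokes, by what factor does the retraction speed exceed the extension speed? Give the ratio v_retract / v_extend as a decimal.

Cap-side area A_cap = π/4 × (90.6 mm)² = 6447 mm^2
Rod-side annular area A_ann = π/4 × (90.6² − 52.4²) = 4290 mm^2
For equal Q, v ∝ 1/A, so v_ret/v_ext = A_cap/A_ann.

v_ret/v_ext ≈ 1.50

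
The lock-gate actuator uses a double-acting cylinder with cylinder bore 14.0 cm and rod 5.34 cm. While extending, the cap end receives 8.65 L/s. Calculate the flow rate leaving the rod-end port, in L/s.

Cap-side area A_cap = π/4 × (14.0 cm)² = 153.9 cm^2
Rod-side annular area A_ann = π/4 × (14.0² − 5.34²) = 131.5 cm^2
Piston speed v = Q_in/A_cap; rod-end outflow Q_out = v × A_ann = Q_in × A_ann/A_cap.

Q_out ≈ 7.39 L/s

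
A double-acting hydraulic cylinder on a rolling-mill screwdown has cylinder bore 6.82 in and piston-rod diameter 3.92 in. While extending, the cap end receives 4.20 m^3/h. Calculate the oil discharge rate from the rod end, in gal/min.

Q_out ≈ 12.4 gal/min

Cap-side area A_cap = π/4 × (6.82 in)² = 36.53 in^2
Rod-side annular area A_ann = π/4 × (6.82² − 3.92²) = 24.46 in^2
Piston speed v = Q_in/A_cap; rod-end outflow Q_out = v × A_ann = Q_in × A_ann/A_cap.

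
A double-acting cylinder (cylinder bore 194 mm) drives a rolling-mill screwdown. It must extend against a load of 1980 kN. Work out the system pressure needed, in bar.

P ≈ 670 bar

Cap-side area A_cap = π/4 × (194 mm)² = 29560 mm^2
P = F / A = 1980 kN / A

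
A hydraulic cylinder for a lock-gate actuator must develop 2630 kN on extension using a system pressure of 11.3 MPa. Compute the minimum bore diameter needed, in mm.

D ≈ 544 mm

Extension force acts on the full piston face: F = P × (π/4)D².
D = √(4F / (πP)) = √(4 × 2630 kN / (π × 11.3 MPa))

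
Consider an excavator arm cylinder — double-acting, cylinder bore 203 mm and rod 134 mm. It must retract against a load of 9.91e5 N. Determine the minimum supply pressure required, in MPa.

P ≈ 54.3 MPa

Rod-side annular area A_ann = π/4 × (203² − 134²) = 18260 mm^2
Retraction: pressure acts on the annular area.
P = F / A = 9.91e5 N / A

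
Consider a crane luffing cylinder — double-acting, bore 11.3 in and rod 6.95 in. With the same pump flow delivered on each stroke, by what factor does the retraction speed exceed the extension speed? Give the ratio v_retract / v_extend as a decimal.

v_ret/v_ext ≈ 1.61

Cap-side area A_cap = π/4 × (11.3 in)² = 100.3 in^2
Rod-side annular area A_ann = π/4 × (11.3² − 6.95²) = 62.35 in^2
For equal Q, v ∝ 1/A, so v_ret/v_ext = A_cap/A_ann.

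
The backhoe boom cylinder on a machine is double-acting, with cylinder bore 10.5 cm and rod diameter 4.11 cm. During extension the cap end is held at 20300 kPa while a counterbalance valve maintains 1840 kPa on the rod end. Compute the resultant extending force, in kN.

F ≈ 162 kN

Cap-side area A_cap = π/4 × (10.5 cm)² = 86.59 cm^2
Rod-side annular area A_ann = π/4 × (10.5² − 4.11²) = 73.32 cm^2
Net thrust = P_cap·A_cap − P_rod·A_ann = 175.8 kN − 13.49 kN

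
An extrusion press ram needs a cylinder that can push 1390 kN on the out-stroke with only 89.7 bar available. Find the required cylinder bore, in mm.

Extension force acts on the full piston face: F = P × (π/4)D².
D = √(4F / (πP)) = √(4 × 1390 kN / (π × 89.7 bar))

D ≈ 444 mm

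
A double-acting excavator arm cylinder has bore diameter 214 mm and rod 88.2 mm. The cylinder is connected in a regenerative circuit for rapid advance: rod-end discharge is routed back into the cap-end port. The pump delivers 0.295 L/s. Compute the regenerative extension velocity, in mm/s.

In regeneration the rod-end outflow joins the pump flow into the cap end, so the net volume the pump must supply per unit advance equals the rod cross-section area.
Rod cross-section A_rod = π/4 × (88.2 mm)² = 6110 mm^2
v = Q_pump / A_rod

v ≈ 48.3 mm/s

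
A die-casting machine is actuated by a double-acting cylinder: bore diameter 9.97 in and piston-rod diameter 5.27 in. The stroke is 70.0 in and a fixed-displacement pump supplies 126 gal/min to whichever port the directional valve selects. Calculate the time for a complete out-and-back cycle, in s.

t ≈ 19.4 s

Cap-side area A_cap = π/4 × (9.97 in)² = 78.07 in^2
Rod-side annular area A_ann = π/4 × (9.97² − 5.27²) = 56.26 in^2
t_ext = A_cap·L/Q = 11.27 s
t_ret = A_ann·L/Q = 8.118 s
t_cycle = t_ext + t_ret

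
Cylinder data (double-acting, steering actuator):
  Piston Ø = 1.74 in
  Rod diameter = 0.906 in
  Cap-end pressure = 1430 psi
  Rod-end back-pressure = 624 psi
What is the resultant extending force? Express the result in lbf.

F ≈ 2320 lbf

Cap-side area A_cap = π/4 × (1.74 in)² = 2.378 in^2
Rod-side annular area A_ann = π/4 × (1.74² − 0.906²) = 1.733 in^2
Net thrust = P_cap·A_cap − P_rod·A_ann = 3400 lbf − 1082 lbf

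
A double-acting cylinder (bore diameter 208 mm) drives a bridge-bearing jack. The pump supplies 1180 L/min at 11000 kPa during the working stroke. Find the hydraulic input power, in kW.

Hydraulic power = P × Q

W ≈ 216 kW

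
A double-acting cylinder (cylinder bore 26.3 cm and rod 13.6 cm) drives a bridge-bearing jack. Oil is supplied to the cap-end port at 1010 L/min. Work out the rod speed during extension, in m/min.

Cap-side area A_cap = π/4 × (26.3 cm)² = 543.3 cm^2
v = Q / A

v ≈ 18.6 m/min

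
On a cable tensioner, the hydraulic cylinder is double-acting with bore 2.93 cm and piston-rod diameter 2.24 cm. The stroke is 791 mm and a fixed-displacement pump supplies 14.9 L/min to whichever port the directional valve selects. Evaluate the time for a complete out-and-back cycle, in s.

t ≈ 3.04 s

Cap-side area A_cap = π/4 × (2.93 cm)² = 6.743 cm^2
Rod-side annular area A_ann = π/4 × (2.93² − 2.24²) = 2.802 cm^2
t_ext = A_cap·L/Q = 2.148 s
t_ret = A_ann·L/Q = 0.8924 s
t_cycle = t_ext + t_ret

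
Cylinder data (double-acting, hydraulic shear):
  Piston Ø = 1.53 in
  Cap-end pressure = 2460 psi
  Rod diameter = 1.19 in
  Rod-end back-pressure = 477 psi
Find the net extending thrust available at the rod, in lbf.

Cap-side area A_cap = π/4 × (1.53 in)² = 1.839 in^2
Rod-side annular area A_ann = π/4 × (1.53² − 1.19²) = 0.7263 in^2
Net thrust = P_cap·A_cap − P_rod·A_ann = 4523 lbf − 346.5 lbf

F ≈ 4180 lbf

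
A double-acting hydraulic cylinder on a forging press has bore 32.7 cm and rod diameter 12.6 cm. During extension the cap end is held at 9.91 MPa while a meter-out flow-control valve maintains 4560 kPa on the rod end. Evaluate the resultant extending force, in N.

Cap-side area A_cap = π/4 × (32.7 cm)² = 839.8 cm^2
Rod-side annular area A_ann = π/4 × (32.7² − 12.6²) = 715.1 cm^2
Net thrust = P_cap·A_cap − P_rod·A_ann = 8.323e5 N − 3.261e5 N

F ≈ 5.06e5 N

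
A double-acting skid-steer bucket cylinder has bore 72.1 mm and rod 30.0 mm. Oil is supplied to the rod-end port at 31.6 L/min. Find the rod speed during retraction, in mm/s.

Rod-side annular area A_ann = π/4 × (72.1² − 30.0²) = 3376 mm^2
Flow into the rod-end port fills the annular volume.
v = Q / A

v ≈ 156 mm/s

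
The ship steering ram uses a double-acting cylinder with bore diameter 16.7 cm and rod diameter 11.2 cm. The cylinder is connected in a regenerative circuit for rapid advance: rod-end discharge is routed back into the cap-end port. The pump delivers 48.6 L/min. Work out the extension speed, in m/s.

v ≈ 0.0822 m/s

In regeneration the rod-end outflow joins the pump flow into the cap end, so the net volume the pump must supply per unit advance equals the rod cross-section area.
Rod cross-section A_rod = π/4 × (11.2 cm)² = 98.52 cm^2
v = Q_pump / A_rod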